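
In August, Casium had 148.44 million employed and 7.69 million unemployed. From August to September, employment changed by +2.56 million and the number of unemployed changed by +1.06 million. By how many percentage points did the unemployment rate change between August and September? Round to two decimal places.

The unemployment rate changed by +0.55 percentage points.

August: labor force = 148.44 + 7.69 = 156.13; u = 7.69/156.13 = 4.93%.
September: labor force = 151.00 + 8.75 = 159.75; u = 8.75/159.75 = 5.48%.
Change = 5.48% − 4.93% = +0.55 pp.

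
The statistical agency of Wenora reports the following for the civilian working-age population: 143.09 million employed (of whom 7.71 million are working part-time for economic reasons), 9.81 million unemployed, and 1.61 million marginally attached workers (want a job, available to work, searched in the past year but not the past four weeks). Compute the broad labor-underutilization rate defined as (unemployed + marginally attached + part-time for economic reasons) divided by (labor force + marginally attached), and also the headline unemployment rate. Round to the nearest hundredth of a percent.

Labor force = 143.09 + 9.81 = 152.90 million.
Numerator = 9.81 + 1.61 + 7.71 = 19.13 million.
Denominator = 152.90 + 1.61 = 154.51 million.
Broad rate = 19.13 / 154.51 = 12.38%.
Headline unemployment rate = 9.81 / 152.90 = 6.42%.

Broad underutilization rate ≈ 12.38%; headline unemployment rate ≈ 6.42%.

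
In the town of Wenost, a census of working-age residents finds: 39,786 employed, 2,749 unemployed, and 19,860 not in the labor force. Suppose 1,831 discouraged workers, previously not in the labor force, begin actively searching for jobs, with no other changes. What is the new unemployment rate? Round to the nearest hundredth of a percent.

New unemployment rate ≈ 10.32%.

Initially, labor force = 39,786 + 2,749 = 42,535, so u = 2,749/42,535 = 6.46%.
After the change, unemployed and labor force both rise by 1,831 → E = 39,786, U = 4,580, labor force = 44,366.
New unemployment rate = 4,580 / 44,366 = 10.32%.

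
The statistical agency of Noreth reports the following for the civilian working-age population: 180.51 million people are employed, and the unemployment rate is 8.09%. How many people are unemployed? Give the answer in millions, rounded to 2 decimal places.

About 15.89 million are unemployed.

Let U be the number unemployed. The labor force is E + U, and U/(E+U) = 0.0809.
So U = 0.0809 × 180.51 / (1 − 0.0809) = 14.6033 / 0.9191 ≈ 15.89 million.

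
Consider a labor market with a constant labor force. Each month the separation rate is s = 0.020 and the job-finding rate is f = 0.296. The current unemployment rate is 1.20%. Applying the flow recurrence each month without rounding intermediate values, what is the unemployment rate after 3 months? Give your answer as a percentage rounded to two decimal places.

Unemployment rate after three months ≈ 4.69%.

With a fixed labor force, u_{t+1} = u_t + s·(1−u_t) − f·u_t = u_t·(1−s−f) + s.
Here 1−s−f = 0.684 and s = 0.020.
u_1 = 0.012000 × 0.684 + 0.020 = 0.028208.
u_2 = 0.028208 × 0.684 + 0.020 = 0.039294.
u_3 = 0.039294 × 0.684 + 0.020 = 0.046877.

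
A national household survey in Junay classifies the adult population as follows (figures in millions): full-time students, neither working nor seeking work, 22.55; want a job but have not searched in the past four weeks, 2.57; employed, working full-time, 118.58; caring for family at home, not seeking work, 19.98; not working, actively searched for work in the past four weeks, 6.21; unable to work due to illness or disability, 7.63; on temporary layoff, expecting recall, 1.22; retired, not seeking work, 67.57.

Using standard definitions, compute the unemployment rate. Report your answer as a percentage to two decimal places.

Unemployment rate ≈ 5.90%.

Employed = 118.58 million.
Unemployed = 6.21 + 1.22 = 7.43 million (jobless and actively searching, or on temporary layoff).
Labor force = 118.58 + 7.43 = 126.01 million.
Unemployment rate = 7.43 / 126.01 = 5.90%.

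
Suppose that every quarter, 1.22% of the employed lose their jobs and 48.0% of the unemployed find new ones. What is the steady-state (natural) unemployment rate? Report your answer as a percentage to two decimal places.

Steady-state unemployment rate ≈ 2.48%.

At steady state the flows balance: s·E = f·U, so U/(E+U) = s/(s+f).
u* = 1.22 / (1.22 + 48.0) = 1.22 / 49.22 = 2.48%.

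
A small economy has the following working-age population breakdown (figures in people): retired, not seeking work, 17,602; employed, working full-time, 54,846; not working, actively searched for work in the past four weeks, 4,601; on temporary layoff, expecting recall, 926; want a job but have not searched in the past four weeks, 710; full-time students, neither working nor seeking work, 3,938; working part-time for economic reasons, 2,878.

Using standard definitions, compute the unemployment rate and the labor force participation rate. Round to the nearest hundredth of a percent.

Unemployment rate ≈ 8.74%; labor force participation rate ≈ 73.98%.

Employed = 54,846 + 2,878 = 57,724 (anyone who worked, including part-time for economic reasons, counts as employed).
Unemployed = 4,601 + 926 = 5,527 (jobless and actively searching, or on temporary layoff).
Labor force = 57,724 + 5,527 = 63,251.
Not in labor force = 17,602 + 710 + 3,938 = 22,250 (those not working and not actively searching are outside the labor force — including those who want a job but have given up searching).
Civilian working-age population = 63,251 + 22,250 = 85,501.
Unemployment rate = 5,527 / 63,251 = 8.74%.
Labor force participation rate = 63,251 / 85,501 = 73.98%.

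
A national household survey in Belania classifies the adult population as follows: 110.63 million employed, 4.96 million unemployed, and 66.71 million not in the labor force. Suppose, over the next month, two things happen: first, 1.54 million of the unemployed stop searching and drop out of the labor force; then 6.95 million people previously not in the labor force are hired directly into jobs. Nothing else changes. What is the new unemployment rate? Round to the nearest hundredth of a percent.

Initially, labor force = 110.63 + 4.96 = 115.59 million, so u = 4.96/115.59 = 4.29%.
After the first change, unemployed and labor force both fall by 1.54 → E = 110.63, U = 3.42, labor force = 114.05 million.
After the second change, employed and labor force both rise by 6.95; unemployed unchanged → E = 117.58, U = 3.42, labor force = 121.00 million.
New unemployment rate = 3.42 / 121.00 = 2.83%.

New unemployment rate ≈ 2.83%.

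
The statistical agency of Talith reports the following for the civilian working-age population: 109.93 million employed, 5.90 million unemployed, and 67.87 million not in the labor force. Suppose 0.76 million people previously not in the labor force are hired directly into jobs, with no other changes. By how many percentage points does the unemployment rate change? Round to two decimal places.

Initially, labor force = 109.93 + 5.90 = 115.83 million, so u = 5.90/115.83 = 5.09%.
After the change, employed and labor force both rise by 0.76; unemployed unchanged → E = 110.69, U = 5.90, labor force = 116.59 million.
New unemployment rate = 5.90 / 116.59 = 5.06%.
Change = 5.06% − 5.09% = −0.03 percentage points.

The unemployment rate changes by −0.03 percentage points.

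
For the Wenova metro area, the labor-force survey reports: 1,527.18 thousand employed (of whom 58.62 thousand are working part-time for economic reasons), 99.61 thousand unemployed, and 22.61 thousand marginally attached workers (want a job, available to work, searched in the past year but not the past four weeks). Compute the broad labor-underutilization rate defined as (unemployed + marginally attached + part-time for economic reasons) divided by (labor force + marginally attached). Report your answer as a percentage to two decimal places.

Broad underutilization rate ≈ 10.96%.

Labor force = 1,527.18 + 99.61 = 1,626.79 thousand.
Numerator = 99.61 + 22.61 + 58.62 = 180.84 thousand.
Denominator = 1,626.79 + 22.61 = 1,649.40 thousand.
Broad rate = 180.84 / 1,649.40 = 10.96%.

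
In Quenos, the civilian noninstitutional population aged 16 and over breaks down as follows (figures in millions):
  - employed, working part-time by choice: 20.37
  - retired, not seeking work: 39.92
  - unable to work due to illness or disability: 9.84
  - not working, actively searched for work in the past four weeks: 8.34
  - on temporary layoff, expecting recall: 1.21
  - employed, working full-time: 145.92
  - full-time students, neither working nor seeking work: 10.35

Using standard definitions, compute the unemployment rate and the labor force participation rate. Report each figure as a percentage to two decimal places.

Employed = 20.37 + 145.92 = 166.29 million.
Unemployed = 8.34 + 1.21 = 9.55 million (jobless and actively searching, or on temporary layoff).
Labor force = 166.29 + 9.55 = 175.84 million.
Not in labor force = 39.92 + 9.84 + 10.35 = 60.11 million (those not working and not actively searching are outside the labor force).
Civilian working-age population = 175.84 + 60.11 = 235.95 million.
Unemployment rate = 9.55 / 175.84 = 5.43%.
Labor force participation rate = 175.84 / 235.95 = 74.52%.

Unemployment rate ≈ 5.43%; labor force participation rate ≈ 74.52%.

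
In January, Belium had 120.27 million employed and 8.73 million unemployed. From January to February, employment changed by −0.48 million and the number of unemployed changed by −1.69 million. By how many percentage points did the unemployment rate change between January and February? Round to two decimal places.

January: labor force = 120.27 + 8.73 = 129.00; u = 8.73/129.00 = 6.77%.
February: labor force = 119.79 + 7.04 = 126.83; u = 7.04/126.83 = 5.55%.
Change = 5.55% − 6.77% = −1.22 pp.

The unemployment rate changed by −1.22 percentage points.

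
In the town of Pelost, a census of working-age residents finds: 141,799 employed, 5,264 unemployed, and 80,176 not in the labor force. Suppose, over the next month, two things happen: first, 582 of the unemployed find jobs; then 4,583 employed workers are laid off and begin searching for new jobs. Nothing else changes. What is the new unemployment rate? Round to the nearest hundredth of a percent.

New unemployment rate ≈ 6.30%.

Initially, labor force = 141,799 + 5,264 = 147,063, so u = 5,264/147,063 = 3.58%.
After the first change, unemployed falls and employed rises by 582; labor force unchanged → E = 142,381, U = 4,682, labor force = 147,063.
After the second change, employed falls and unemployed rises by 4,583; labor force unchanged → E = 137,798, U = 9,265, labor force = 147,063.
New unemployment rate = 9,265 / 147,063 = 6.30%.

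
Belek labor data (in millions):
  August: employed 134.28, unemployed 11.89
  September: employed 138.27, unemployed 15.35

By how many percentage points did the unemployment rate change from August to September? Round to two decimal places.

August: labor force = 134.28 + 11.89 = 146.17; u = 11.89/146.17 = 8.13%.
September: labor force = 138.27 + 15.35 = 153.62; u = 15.35/153.62 = 9.99%.
Change = 9.99% − 8.13% = +1.86 pp.

The unemployment rate changed by +1.86 percentage points.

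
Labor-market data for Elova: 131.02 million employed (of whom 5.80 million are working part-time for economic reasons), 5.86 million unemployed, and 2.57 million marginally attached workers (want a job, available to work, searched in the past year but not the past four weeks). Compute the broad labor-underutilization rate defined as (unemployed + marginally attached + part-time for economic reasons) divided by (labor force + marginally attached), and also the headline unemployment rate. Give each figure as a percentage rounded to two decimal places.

Broad underutilization rate ≈ 10.20%; headline unemployment rate ≈ 4.28%.

Labor force = 131.02 + 5.86 = 136.88 million.
Numerator = 5.86 + 2.57 + 5.80 = 14.23 million.
Denominator = 136.88 + 2.57 = 139.45 million.
Broad rate = 14.23 / 139.45 = 10.20%.
Headline unemployment rate = 5.86 / 136.88 = 4.28%.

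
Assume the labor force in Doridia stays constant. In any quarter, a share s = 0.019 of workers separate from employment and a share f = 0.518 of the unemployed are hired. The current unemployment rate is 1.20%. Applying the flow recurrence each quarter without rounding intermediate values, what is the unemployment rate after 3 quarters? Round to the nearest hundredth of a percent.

With a fixed labor force, u_{t+1} = u_t + s·(1−u_t) − f·u_t = u_t·(1−s−f) + s.
Here 1−s−f = 0.463 and s = 0.019.
u_1 = 0.012000 × 0.463 + 0.019 = 0.024556.
u_2 = 0.024556 × 0.463 + 0.019 = 0.030369.
u_3 = 0.030369 × 0.463 + 0.019 = 0.033061.

Unemployment rate after three quarters ≈ 3.31%.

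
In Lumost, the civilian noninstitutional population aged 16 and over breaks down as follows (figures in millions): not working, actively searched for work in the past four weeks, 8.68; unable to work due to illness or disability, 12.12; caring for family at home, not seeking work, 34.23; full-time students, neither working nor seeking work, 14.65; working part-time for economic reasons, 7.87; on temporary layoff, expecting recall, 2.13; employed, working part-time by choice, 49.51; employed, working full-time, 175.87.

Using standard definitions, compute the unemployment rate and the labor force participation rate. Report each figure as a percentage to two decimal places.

Unemployment rate ≈ 4.43%; labor force participation rate ≈ 80.00%.

Employed = 7.87 + 49.51 + 175.87 = 233.25 million (anyone who worked, including part-time for economic reasons, counts as employed).
Unemployed = 8.68 + 2.13 = 10.81 million (jobless and actively searching, or on temporary layoff).
Labor force = 233.25 + 10.81 = 244.06 million.
Not in labor force = 12.12 + 34.23 + 14.65 = 61.00 million (those not working and not actively searching are outside the labor force).
Civilian working-age population = 244.06 + 61.00 = 305.06 million.
Unemployment rate = 10.81 / 244.06 = 4.43%.
Labor force participation rate = 244.06 / 305.06 = 80.00%.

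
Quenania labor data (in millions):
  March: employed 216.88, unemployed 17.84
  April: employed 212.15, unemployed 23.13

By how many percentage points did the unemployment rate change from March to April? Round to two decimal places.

March: labor force = 216.88 + 17.84 = 234.72; u = 17.84/234.72 = 7.60%.
April: labor force = 212.15 + 23.13 = 235.28; u = 23.13/235.28 = 9.83%.
Change = 9.83% − 7.60% = +2.23 pp.

The unemployment rate changed by +2.23 percentage points.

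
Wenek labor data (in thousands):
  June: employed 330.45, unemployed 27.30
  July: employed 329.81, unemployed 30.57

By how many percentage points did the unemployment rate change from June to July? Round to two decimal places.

June: labor force = 330.45 + 27.30 = 357.75; u = 27.30/357.75 = 7.63%.
July: labor force = 329.81 + 30.57 = 360.38; u = 30.57/360.38 = 8.48%.
Change = 8.48% − 7.63% = +0.85 pp.

The unemployment rate changed by +0.85 percentage points.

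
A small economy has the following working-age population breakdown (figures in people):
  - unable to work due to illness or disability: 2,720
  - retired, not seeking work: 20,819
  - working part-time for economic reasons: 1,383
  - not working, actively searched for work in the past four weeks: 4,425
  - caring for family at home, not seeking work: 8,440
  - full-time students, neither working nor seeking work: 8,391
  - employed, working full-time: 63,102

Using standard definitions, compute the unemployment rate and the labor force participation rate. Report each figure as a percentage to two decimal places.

Unemployment rate ≈ 6.42%; labor force participation rate ≈ 63.06%.

Employed = 1,383 + 63,102 = 64,485 (anyone who worked, including part-time for economic reasons, counts as employed).
Unemployed = 4,425.
Labor force = 64,485 + 4,425 = 68,910.
Not in labor force = 2,720 + 20,819 + 8,440 + 8,391 = 40,370 (those not working and not actively searching are outside the labor force).
Civilian working-age population = 68,910 + 40,370 = 109,280.
Unemployment rate = 4,425 / 68,910 = 6.42%.
Labor force participation rate = 68,910 / 109,280 = 63.06%.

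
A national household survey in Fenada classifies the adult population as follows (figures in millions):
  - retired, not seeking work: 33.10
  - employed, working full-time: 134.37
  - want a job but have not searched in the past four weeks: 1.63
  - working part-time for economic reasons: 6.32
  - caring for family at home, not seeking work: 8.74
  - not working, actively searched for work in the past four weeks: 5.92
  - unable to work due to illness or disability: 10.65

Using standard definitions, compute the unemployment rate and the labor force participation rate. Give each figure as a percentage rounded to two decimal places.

Unemployment rate ≈ 4.04%; labor force participation rate ≈ 73.04%.

Employed = 134.37 + 6.32 = 140.69 million (anyone who worked, including part-time for economic reasons, counts as employed).
Unemployed = 5.92 million.
Labor force = 140.69 + 5.92 = 146.61 million.
Not in labor force = 33.10 + 1.63 + 8.74 + 10.65 = 54.12 million (those not working and not actively searching are outside the labor force — including those who want a job but have given up searching).
Civilian working-age population = 146.61 + 54.12 = 200.73 million.
Unemployment rate = 5.92 / 146.61 = 4.04%.
Labor force participation rate = 146.61 / 200.73 = 73.04%.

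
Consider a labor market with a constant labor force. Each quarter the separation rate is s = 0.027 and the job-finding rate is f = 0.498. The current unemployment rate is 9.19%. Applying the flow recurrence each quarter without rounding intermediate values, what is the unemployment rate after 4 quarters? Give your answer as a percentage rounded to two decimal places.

With a fixed labor force, u_{t+1} = u_t + s·(1−u_t) − f·u_t = u_t·(1−s−f) + s.
Here 1−s−f = 0.475 and s = 0.027.
u_1 = 0.091900 × 0.475 + 0.027 = 0.070652.
u_2 = 0.070652 × 0.475 + 0.027 = 0.060560.
u_3 = 0.060560 × 0.475 + 0.027 = 0.055766.
u_4 = 0.055766 × 0.475 + 0.027 = 0.053489.

Unemployment rate after four quarters ≈ 5.35%.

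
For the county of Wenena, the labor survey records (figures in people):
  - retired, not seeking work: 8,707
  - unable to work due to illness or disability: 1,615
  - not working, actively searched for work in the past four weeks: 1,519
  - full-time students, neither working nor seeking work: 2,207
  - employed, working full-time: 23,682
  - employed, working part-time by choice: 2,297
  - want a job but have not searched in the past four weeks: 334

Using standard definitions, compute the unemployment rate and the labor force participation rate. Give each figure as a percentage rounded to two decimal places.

Employed = 23,682 + 2,297 = 25,979.
Unemployed = 1,519.
Labor force = 25,979 + 1,519 = 27,498.
Not in labor force = 8,707 + 1,615 + 2,207 + 334 = 12,863 (those not working and not actively searching are outside the labor force — including those who want a job but have given up searching).
Civilian working-age population = 27,498 + 12,863 = 40,361.
Unemployment rate = 1,519 / 27,498 = 5.52%.
Labor force participation rate = 27,498 / 40,361 = 68.13%.

Unemployment rate ≈ 5.52%; labor force participation rate ≈ 68.13%.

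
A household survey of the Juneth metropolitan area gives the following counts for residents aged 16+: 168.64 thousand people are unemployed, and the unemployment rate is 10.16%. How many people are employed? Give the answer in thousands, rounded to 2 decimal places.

Labor force = U / u = 168.64 / 0.1016 ≈ 1,659.84 thousand.
Employed = labor force − unemployed = 1,659.84 − 168.64 = 1,491.20 thousand.

About 1,491.20 thousand are employed.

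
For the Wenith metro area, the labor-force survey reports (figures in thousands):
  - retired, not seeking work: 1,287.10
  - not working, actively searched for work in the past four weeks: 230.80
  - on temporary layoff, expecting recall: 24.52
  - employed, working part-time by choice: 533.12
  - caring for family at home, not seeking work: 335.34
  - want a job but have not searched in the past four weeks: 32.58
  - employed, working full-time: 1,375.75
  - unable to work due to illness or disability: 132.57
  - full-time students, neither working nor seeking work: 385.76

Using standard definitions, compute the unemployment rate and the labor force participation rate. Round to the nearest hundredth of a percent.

Employed = 533.12 + 1,375.75 = 1,908.87 thousand.
Unemployed = 230.80 + 24.52 = 255.32 thousand (jobless and actively searching, or on temporary layoff).
Labor force = 1,908.87 + 255.32 = 2,164.19 thousand.
Not in labor force = 1,287.10 + 335.34 + 32.58 + 132.57 + 385.76 = 2,173.35 thousand (those not working and not actively searching are outside the labor force — including those who want a job but have given up searching).
Civilian working-age population = 2,164.19 + 2,173.35 = 4,337.54 thousand.
Unemployment rate = 255.32 / 2,164.19 = 11.80%.
Labor force participation rate = 2,164.19 / 4,337.54 = 49.89%.

Unemployment rate ≈ 11.80%; labor force participation rate ≈ 49.89%.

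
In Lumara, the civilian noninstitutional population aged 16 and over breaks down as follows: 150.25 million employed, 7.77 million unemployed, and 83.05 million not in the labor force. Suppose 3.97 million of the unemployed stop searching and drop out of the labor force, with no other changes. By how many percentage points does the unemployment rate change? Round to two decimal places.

The unemployment rate changes by −2.45 percentage points.

Initially, labor force = 150.25 + 7.77 = 158.02 million, so u = 7.77/158.02 = 4.92%.
After the change, unemployed and labor force both fall by 3.97 → E = 150.25, U = 3.80, labor force = 154.05 million.
New unemployment rate = 3.80 / 154.05 = 2.47%.
Change = 2.47% − 4.92% = −2.45 percentage points.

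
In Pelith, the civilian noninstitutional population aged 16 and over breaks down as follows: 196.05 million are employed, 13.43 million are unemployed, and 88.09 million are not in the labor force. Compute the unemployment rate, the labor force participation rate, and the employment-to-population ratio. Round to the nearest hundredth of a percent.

Unemployment rate ≈ 6.41%; labor force participation rate ≈ 70.40%; employment-population ratio ≈ 65.88%.

Labor force = employed + unemployed = 196.05 + 13.43 = 209.48 million.
Working-age population = 209.48 + 88.09 = 297.57 million.
Unemployment rate = 13.43 / 209.48 = 6.41%.
Labor force participation rate = 209.48 / 297.57 = 70.40%.
Employment-population ratio = 196.05 / 297.57 = 65.88%.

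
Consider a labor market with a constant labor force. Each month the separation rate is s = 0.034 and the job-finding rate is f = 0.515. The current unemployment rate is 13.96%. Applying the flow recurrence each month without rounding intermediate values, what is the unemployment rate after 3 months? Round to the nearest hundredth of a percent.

Unemployment rate after three months ≈ 6.91%.

With a fixed labor force, u_{t+1} = u_t + s·(1−u_t) − f·u_t = u_t·(1−s−f) + s.
Here 1−s−f = 0.451 and s = 0.034.
u_1 = 0.139600 × 0.451 + 0.034 = 0.096960.
u_2 = 0.096960 × 0.451 + 0.034 = 0.077729.
u_3 = 0.077729 × 0.451 + 0.034 = 0.069056.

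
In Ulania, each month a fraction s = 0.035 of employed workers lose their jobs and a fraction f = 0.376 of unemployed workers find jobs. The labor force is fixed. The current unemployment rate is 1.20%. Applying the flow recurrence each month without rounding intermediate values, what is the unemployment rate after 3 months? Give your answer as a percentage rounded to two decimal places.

Unemployment rate after three months ≈ 7.02%.

With a fixed labor force, u_{t+1} = u_t + s·(1−u_t) − f·u_t = u_t·(1−s−f) + s.
Here 1−s−f = 0.589 and s = 0.035.
u_1 = 0.012000 × 0.589 + 0.035 = 0.042068.
u_2 = 0.042068 × 0.589 + 0.035 = 0.059778.
u_3 = 0.059778 × 0.589 + 0.035 = 0.070209.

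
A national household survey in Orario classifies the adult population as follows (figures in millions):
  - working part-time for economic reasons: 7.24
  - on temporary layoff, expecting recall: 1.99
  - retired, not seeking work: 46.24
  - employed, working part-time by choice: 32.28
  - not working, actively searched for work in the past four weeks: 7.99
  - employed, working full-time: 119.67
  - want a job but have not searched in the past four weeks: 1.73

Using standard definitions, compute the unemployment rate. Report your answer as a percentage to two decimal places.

Unemployment rate ≈ 5.90%.

Employed = 7.24 + 32.28 + 119.67 = 159.19 million (anyone who worked, including part-time for economic reasons, counts as employed).
Unemployed = 1.99 + 7.99 = 9.98 million (jobless and actively searching, or on temporary layoff).
Labor force = 159.19 + 9.98 = 169.17 million.
Unemployment rate = 9.98 / 169.17 = 5.90%.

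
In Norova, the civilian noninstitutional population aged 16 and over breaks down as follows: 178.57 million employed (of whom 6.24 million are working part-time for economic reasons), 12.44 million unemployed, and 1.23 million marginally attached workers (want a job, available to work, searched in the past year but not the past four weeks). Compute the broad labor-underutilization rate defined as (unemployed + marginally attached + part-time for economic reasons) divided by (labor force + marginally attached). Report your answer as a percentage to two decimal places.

Labor force = 178.57 + 12.44 = 191.01 million.
Numerator = 12.44 + 1.23 + 6.24 = 19.91 million.
Denominator = 191.01 + 1.23 = 192.24 million.
Broad rate = 19.91 / 192.24 = 10.36%.

Broad underutilization rate ≈ 10.36%.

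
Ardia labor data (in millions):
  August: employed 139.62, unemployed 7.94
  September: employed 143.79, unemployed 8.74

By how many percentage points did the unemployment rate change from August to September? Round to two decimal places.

August: labor force = 139.62 + 7.94 = 147.56; u = 7.94/147.56 = 5.38%.
September: labor force = 143.79 + 8.74 = 152.53; u = 8.74/152.53 = 5.73%.
Change = 5.73% − 5.38% = +0.35 pp.

The unemployment rate changed by +0.35 percentage points.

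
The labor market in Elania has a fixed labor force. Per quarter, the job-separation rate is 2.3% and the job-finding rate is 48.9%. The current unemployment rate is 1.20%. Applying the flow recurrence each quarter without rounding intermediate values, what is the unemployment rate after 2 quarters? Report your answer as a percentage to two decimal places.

Unemployment rate after two quarters ≈ 3.71%.

With a fixed labor force, u_{t+1} = u_t + s·(1−u_t) − f·u_t = u_t·(1−s−f) + s.
Here 1−s−f = 0.488 and s = 0.023.
u_1 = 0.012000 × 0.488 + 0.023 = 0.028856.
u_2 = 0.028856 × 0.488 + 0.023 = 0.037082.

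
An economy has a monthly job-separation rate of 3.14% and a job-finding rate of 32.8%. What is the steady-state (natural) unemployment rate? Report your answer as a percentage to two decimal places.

Steady-state unemployment rate ≈ 8.74%.

At steady state the flows balance: s·E = f·U, so U/(E+U) = s/(s+f).
u* = 3.14 / (3.14 + 32.8) = 3.14 / 35.94 = 8.74%.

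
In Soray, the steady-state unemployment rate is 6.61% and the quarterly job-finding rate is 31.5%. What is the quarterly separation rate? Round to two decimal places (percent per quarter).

Separation rate ≈ 2.23% per quarter.

From u* = s/(s+f): s = u·f/(1−u).
s = 0.0661 × 31.5 / (1 − 0.0661) = 2.0822 / 0.9339 ≈ 2.23% per quarter.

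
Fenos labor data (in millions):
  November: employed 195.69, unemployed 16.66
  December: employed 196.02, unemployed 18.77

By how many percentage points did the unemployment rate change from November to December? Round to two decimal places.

November: labor force = 195.69 + 16.66 = 212.35; u = 16.66/212.35 = 7.85%.
December: labor force = 196.02 + 18.77 = 214.79; u = 18.77/214.79 = 8.74%.
Change = 8.74% − 7.85% = +0.89 pp.

The unemployment rate changed by +0.89 percentage points.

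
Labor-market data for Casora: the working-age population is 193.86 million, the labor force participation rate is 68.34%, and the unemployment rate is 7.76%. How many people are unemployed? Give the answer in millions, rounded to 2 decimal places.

Labor force = 0.6834 × 193.86 = 132.48 million.
Unemployed = 0.0776 × 132.48 ≈ 10.28 million.

About 10.28 million are unemployed.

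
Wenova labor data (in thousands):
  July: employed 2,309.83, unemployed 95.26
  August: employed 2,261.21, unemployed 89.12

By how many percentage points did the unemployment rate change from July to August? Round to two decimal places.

The unemployment rate changed by −0.17 percentage points.

July: labor force = 2,309.83 + 95.26 = 2,405.09; u = 95.26/2,405.09 = 3.96%.
August: labor force = 2,261.21 + 89.12 = 2,350.33; u = 89.12/2,350.33 = 3.79%.
Change = 3.79% − 3.96% = −0.17 pp.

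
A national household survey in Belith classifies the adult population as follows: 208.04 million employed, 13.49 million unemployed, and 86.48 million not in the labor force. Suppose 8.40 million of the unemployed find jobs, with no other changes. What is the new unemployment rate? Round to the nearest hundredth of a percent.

Initially, labor force = 208.04 + 13.49 = 221.53 million, so u = 13.49/221.53 = 6.09%.
After the change, unemployed falls and employed rises by 8.40; labor force unchanged → E = 216.44, U = 5.09, labor force = 221.53 million.
New unemployment rate = 5.09 / 221.53 = 2.30%.

New unemployment rate ≈ 2.30%.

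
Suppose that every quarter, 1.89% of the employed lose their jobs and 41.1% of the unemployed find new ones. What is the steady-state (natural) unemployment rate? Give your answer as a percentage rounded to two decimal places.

Steady-state unemployment rate ≈ 4.40%.

At steady state the flows balance: s·E = f·U, so U/(E+U) = s/(s+f).
u* = 1.89 / (1.89 + 41.1) = 1.89 / 42.99 = 4.40%.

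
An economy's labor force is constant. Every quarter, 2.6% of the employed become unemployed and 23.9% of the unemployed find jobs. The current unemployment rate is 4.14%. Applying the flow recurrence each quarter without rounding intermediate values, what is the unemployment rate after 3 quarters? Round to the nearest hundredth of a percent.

With a fixed labor force, u_{t+1} = u_t + s·(1−u_t) − f·u_t = u_t·(1−s−f) + s.
Here 1−s−f = 0.735 and s = 0.026.
u_1 = 0.041400 × 0.735 + 0.026 = 0.056429.
u_2 = 0.056429 × 0.735 + 0.026 = 0.067475.
u_3 = 0.067475 × 0.735 + 0.026 = 0.075594.

Unemployment rate after three quarters ≈ 7.56%.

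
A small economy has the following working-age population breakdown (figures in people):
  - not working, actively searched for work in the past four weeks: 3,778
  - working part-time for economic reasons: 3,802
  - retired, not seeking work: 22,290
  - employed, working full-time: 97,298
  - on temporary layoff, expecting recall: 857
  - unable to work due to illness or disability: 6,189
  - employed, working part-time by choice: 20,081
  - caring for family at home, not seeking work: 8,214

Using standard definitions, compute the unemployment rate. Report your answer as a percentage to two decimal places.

Unemployment rate ≈ 3.68%.

Employed = 3,802 + 97,298 + 20,081 = 121,181 (anyone who worked, including part-time for economic reasons, counts as employed).
Unemployed = 3,778 + 857 = 4,635 (jobless and actively searching, or on temporary layoff).
Labor force = 121,181 + 4,635 = 125,816.
Unemployment rate = 4,635 / 125,816 = 3.68%.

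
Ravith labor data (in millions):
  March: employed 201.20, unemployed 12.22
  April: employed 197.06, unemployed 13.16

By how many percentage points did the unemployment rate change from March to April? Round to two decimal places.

The unemployment rate changed by +0.53 percentage points.

March: labor force = 201.20 + 12.22 = 213.42; u = 12.22/213.42 = 5.73%.
April: labor force = 197.06 + 13.16 = 210.22; u = 13.16/210.22 = 6.26%.
Change = 6.26% − 5.73% = +0.53 pp.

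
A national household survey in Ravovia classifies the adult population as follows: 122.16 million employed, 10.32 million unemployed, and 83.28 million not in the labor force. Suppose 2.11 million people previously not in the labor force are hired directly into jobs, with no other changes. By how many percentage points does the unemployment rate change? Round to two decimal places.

Initially, labor force = 122.16 + 10.32 = 132.48 million, so u = 10.32/132.48 = 7.79%.
After the change, employed and labor force both rise by 2.11; unemployed unchanged → E = 124.27, U = 10.32, labor force = 134.59 million.
New unemployment rate = 10.32 / 134.59 = 7.67%.
Change = 7.67% − 7.79% = −0.12 percentage points.

The unemployment rate changes by −0.12 percentage points.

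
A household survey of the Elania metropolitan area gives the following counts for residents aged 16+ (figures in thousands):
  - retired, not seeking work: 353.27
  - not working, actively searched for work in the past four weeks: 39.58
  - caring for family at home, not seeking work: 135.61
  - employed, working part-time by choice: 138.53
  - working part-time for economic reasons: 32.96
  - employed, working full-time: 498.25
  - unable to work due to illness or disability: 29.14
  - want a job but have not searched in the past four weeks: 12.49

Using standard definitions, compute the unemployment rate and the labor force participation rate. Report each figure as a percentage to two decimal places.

Unemployment rate ≈ 5.58%; labor force participation rate ≈ 57.21%.

Employed = 138.53 + 32.96 + 498.25 = 669.74 thousand (anyone who worked, including part-time for economic reasons, counts as employed).
Unemployed = 39.58 thousand.
Labor force = 669.74 + 39.58 = 709.32 thousand.
Not in labor force = 353.27 + 135.61 + 29.14 + 12.49 = 530.51 thousand (those not working and not actively searching are outside the labor force — including those who want a job but have given up searching).
Civilian working-age population = 709.32 + 530.51 = 1,239.83 thousand.
Unemployment rate = 39.58 / 709.32 = 5.58%.
Labor force participation rate = 709.32 / 1,239.83 = 57.21%.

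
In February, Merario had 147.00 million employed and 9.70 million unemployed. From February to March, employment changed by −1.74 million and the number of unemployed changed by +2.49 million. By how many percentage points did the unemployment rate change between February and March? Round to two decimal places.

February: labor force = 147.00 + 9.70 = 156.70; u = 9.70/156.70 = 6.19%.
March: labor force = 145.26 + 12.19 = 157.45; u = 12.19/157.45 = 7.74%.
Change = 7.74% − 6.19% = +1.55 pp.

The unemployment rate changed by +1.55 percentage points.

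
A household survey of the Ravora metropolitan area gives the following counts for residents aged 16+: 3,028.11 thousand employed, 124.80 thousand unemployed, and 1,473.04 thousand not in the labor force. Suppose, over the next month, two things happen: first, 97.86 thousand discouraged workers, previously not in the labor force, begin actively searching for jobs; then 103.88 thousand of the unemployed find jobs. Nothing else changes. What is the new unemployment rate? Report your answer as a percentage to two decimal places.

New unemployment rate ≈ 3.65%.

Initially, labor force = 3,028.11 + 124.80 = 3,152.91 thousand, so u = 124.80/3,152.91 = 3.96%.
After the first change, unemployed and labor force both rise by 97.86 → E = 3,028.11, U = 222.66, labor force = 3,250.77 thousand.
After the second change, unemployed falls and employed rises by 103.88; labor force unchanged → E = 3,131.99, U = 118.78, labor force = 3,250.77 thousand.
New unemployment rate = 118.78 / 3,250.77 = 3.65%.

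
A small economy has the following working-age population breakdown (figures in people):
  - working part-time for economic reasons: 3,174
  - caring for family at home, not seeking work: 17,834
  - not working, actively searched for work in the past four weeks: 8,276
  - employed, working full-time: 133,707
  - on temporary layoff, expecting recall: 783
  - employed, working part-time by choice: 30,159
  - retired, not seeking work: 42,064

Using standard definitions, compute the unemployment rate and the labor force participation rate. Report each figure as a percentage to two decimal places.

Unemployment rate ≈ 5.14%; labor force participation rate ≈ 74.62%.

Employed = 3,174 + 133,707 + 30,159 = 167,040 (anyone who worked, including part-time for economic reasons, counts as employed).
Unemployed = 8,276 + 783 = 9,059 (jobless and actively searching, or on temporary layoff).
Labor force = 167,040 + 9,059 = 176,099.
Not in labor force = 17,834 + 42,064 = 59,898 (those not working and not actively searching are outside the labor force).
Civilian working-age population = 176,099 + 59,898 = 235,997.
Unemployment rate = 9,059 / 176,099 = 5.14%.
Labor force participation rate = 176,099 / 235,997 = 74.62%.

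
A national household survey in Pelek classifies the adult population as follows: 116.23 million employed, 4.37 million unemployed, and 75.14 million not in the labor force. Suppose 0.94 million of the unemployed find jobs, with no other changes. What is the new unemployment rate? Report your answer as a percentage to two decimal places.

Initially, labor force = 116.23 + 4.37 = 120.60 million, so u = 4.37/120.60 = 3.62%.
After the change, unemployed falls and employed rises by 0.94; labor force unchanged → E = 117.17, U = 3.43, labor force = 120.60 million.
New unemployment rate = 3.43 / 120.60 = 2.84%.

New unemployment rate ≈ 2.84%.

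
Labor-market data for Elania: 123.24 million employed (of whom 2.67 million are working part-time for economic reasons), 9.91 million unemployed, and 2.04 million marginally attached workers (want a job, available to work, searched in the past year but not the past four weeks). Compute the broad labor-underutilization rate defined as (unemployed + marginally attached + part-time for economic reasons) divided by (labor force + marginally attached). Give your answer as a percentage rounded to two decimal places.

Broad underutilization rate ≈ 10.81%.

Labor force = 123.24 + 9.91 = 133.15 million.
Numerator = 9.91 + 2.04 + 2.67 = 14.62 million.
Denominator = 133.15 + 2.04 = 135.19 million.
Broad rate = 14.62 / 135.19 = 10.81%.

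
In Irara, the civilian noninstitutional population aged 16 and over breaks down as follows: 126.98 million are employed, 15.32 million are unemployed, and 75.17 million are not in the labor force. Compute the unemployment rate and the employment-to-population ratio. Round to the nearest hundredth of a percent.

Labor force = employed + unemployed = 126.98 + 15.32 = 142.30 million.
Working-age population = 142.30 + 75.17 = 217.47 million.
Unemployment rate = 15.32 / 142.30 = 10.77%.
Employment-population ratio = 126.98 / 217.47 = 58.39%.

Unemployment rate ≈ 10.77%; employment-population ratio ≈ 58.39%.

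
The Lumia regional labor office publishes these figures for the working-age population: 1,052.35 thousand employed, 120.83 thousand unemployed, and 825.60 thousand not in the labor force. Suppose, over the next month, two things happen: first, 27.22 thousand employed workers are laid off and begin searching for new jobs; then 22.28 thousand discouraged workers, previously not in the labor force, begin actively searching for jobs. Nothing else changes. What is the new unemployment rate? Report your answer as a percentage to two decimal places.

Initially, labor force = 1,052.35 + 120.83 = 1,173.18 thousand, so u = 120.83/1,173.18 = 10.30%.
After the first change, employed falls and unemployed rises by 27.22; labor force unchanged → E = 1,025.13, U = 148.05, labor force = 1,173.18 thousand.
After the second change, unemployed and labor force both rise by 22.28 → E = 1,025.13, U = 170.33, labor force = 1,195.46 thousand.
New unemployment rate = 170.33 / 1,195.46 = 14.25%.

New unemployment rate ≈ 14.25%.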